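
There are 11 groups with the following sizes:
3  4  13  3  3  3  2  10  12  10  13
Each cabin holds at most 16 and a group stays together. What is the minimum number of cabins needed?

Total = 13 + 13 + 12 + 10 + 10 + 4 + 3 + 3 + 3 + 3 + 2 = 76.
Lower bound: ⌈76/16⌉ = 5 cabins.
A packing using 5 cabins:
  cabin 1: 13 + 3 = 16
  cabin 2: 13 + 3 = 16
  cabin 3: 12 + 4 = 16
  cabin 4: 10 + 3 + 3 = 16
  cabin 5: 10 + 2 = 12
This matches the lower bound, so 5 is optimal.

5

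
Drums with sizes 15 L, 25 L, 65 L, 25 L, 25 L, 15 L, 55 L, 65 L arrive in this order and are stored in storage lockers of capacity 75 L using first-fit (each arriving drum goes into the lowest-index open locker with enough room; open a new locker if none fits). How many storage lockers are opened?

5

  15 → locker 1 (new)  [load 15/75]
  25 → locker 1  [load 40/75]
  65 → locker 2 (new)  [load 65/75]
  25 → locker 1  [load 65/75]
  25 → locker 3 (new)  [load 25/75]
  15 → locker 3  [load 40/75]
  55 → locker 4 (new)  [load 55/75]
  65 → locker 5 (new)  [load 65/75]
5 storage lockers opened.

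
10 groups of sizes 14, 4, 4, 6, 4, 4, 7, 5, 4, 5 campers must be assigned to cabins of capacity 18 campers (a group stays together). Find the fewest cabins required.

4

Total = 14 + 7 + 6 + 5 + 5 + 4 + 4 + 4 + 4 + 4 = 57 campers.
Lower bound: ⌈57/18⌉ = 4 cabins.
A packing using 4 cabins:
  cabin 1: 14 + 4 = 18
  cabin 2: 7 + 6 + 5 = 18
  cabin 3: 5 + 4 + 4 + 4 = 17
  cabin 4: 4 = 4
This matches the lower bound, so 4 is optimal.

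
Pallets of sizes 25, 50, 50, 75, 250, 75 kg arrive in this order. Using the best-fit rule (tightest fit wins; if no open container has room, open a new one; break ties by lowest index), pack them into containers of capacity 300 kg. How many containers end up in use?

  25 → container 1 (new)  [load 25/300]
  50 → container 1  [load 75/300]
  50 → container 1  [load 125/300]
  75 → container 1  [load 200/300]
  250 → container 2 (new)  [load 250/300]
  75 → container 1  [load 275/300]
2 containers opened.

2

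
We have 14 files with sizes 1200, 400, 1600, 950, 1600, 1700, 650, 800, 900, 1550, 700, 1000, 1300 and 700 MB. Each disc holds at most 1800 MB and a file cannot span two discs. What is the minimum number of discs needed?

Total = 1700 + 1600 + 1600 + 1550 + 1300 + 1200 + 1000 + 950 + 900 + 800 + 700 + 700 + 650 + 400 = 15050 MB.
Lower bound: ⌈15050/1800⌉ = 9 discs.
A packing using 10 discs:
  disc 1: 1700 = 1700
  disc 2: 1600 = 1600
  disc 3: 1600 = 1600
  disc 4: 1550 = 1550
  disc 5: 1300 + 400 = 1700
  disc 6: 1200 = 1200
  disc 7: 1000 + 800 = 1800
  disc 8: 950 + 700 = 1650
  disc 9: 900 + 700 = 1600
  disc 10: 650 = 650
No arrangement into 9 discs stays within capacity, so 10 is optimal.

10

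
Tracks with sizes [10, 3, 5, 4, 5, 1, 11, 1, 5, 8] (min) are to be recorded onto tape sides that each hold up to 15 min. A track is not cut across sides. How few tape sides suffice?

4

Total = 11 + 10 + 8 + 5 + 5 + 5 + 4 + 3 + 1 + 1 = 53 min.
Lower bound: ⌈53/15⌉ = 4 tape sides.
A packing using 4 tape sides:
  side 1: 11 + 4 = 15
  side 2: 10 + 5 = 15
  side 3: 8 + 5 + 1 + 1 = 15
  side 4: 5 + 3 = 8
This matches the lower bound, so 4 is optimal.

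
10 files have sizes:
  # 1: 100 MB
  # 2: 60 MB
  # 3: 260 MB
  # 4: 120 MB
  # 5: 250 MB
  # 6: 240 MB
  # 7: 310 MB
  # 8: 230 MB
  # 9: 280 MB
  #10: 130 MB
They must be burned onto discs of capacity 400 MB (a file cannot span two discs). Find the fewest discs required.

6

Total = 310 + 280 + 260 + 250 + 240 + 230 + 130 + 120 + 100 + 60 = 1980 MB.
Lower bound: ⌈1980/400⌉ = 5 discs.
Also, 6 files each exceed 200 MB, and no two of those can share a disc, so at least 6 discs are needed.
A packing using 6 discs:
  disc 1: 310 + 60 = 370
  disc 2: 280 + 120 = 400
  disc 3: 260 + 130 = 390
  disc 4: 250 + 100 = 350
  disc 5: 240 = 240
  disc 6: 230 = 230
This matches the lower bound, so 6 is optimal.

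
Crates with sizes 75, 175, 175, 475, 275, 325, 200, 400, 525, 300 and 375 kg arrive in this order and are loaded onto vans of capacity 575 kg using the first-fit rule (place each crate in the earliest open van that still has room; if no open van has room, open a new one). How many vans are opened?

  75 → van 1 (new)  [load 75/575]
  175 → van 1  [load 250/575]
  175 → van 1  [load 425/575]
  475 → van 2 (new)  [load 475/575]
  275 → van 3 (new)  [load 275/575]
  325 → van 4 (new)  [load 325/575]
  200 → van 3  [load 475/575]
  400 → van 5 (new)  [load 400/575]
  525 → van 6 (new)  [load 525/575]
  300 → van 7 (new)  [load 300/575]
  375 → van 8 (new)  [load 375/575]
8 vans opened.

8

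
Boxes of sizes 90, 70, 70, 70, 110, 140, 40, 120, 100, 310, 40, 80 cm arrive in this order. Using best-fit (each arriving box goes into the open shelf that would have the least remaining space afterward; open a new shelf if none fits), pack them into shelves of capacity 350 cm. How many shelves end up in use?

  90 → shelf 1 (new)  [load 90/350]
  70 → shelf 1  [load 160/350]
  70 → shelf 1  [load 230/350]
  70 → shelf 1  [load 300/350]
  110 → shelf 2 (new)  [load 110/350]
  140 → shelf 2  [load 250/350]
  40 → shelf 1  [load 340/350]
  120 → shelf 3 (new)  [load 120/350]
  100 → shelf 2  [load 350/350]
  310 → shelf 4 (new)  [load 310/350]
  40 → shelf 4  [load 350/350]
  80 → shelf 3  [load 200/350]
4 shelves opened.

4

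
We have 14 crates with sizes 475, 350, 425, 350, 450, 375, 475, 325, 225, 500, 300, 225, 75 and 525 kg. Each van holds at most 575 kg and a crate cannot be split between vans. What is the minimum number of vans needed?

Total = 525 + 500 + 475 + 475 + 450 + 425 + 375 + 350 + 350 + 325 + 300 + 225 + 225 + 75 = 5075 kg.
Lower bound: ⌈5075/575⌉ = 9 vans.
Also, 11 crates each exceed 575/2 kg, and no two of those can share a van, so at least 11 vans are needed.
A packing using 11 vans:
  van 1: 525 = 525
  van 2: 500 + 75 = 575
  van 3: 475 = 475
  van 4: 475 = 475
  van 5: 450 = 450
  van 6: 425 = 425
  van 7: 375 = 375
  van 8: 350 + 225 = 575
  van 9: 350 + 225 = 575
  van 10: 325 = 325
  van 11: 300 = 300
This matches the lower bound, so 11 is optimal.

11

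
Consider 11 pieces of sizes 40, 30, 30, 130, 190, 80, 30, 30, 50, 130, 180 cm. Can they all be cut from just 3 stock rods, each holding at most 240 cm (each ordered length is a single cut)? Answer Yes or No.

No

Total = 920 cm; ⌈920/240⌉ = 4.
At least 4 stock rods are required, but only 3 are allowed.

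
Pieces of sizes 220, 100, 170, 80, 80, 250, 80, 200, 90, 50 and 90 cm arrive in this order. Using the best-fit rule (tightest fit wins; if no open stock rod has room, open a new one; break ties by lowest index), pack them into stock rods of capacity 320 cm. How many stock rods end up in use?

5

  220 → stock rod 1 (new)  [load 220/320]
  100 → stock rod 1  [load 320/320]
  170 → stock rod 2 (new)  [load 170/320]
  80 → stock rod 2  [load 250/320]
  80 → stock rod 3 (new)  [load 80/320]
  250 → stock rod 4 (new)  [load 250/320]
  80 → stock rod 3  [load 160/320]
  200 → stock rod 5 (new)  [load 200/320]
  90 → stock rod 5  [load 290/320]
  50 → stock rod 2  [load 300/320]
  90 → stock rod 3  [load 250/320]
5 stock rods opened.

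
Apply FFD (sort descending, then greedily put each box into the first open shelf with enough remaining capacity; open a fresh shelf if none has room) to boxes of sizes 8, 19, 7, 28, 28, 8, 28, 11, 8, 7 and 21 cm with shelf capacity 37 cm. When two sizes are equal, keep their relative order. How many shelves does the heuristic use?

5

Sorted descending: 28, 28, 28, 21, 19, 11, 8, 8, 8, 7, 7.
  28 → shelf 1 (new)  [load 28/37]
  28 → shelf 2 (new)  [load 28/37]
  28 → shelf 3 (new)  [load 28/37]
  21 → shelf 4 (new)  [load 21/37]
  19 → shelf 5 (new)  [load 19/37]
  11 → shelf 4  [load 32/37]
  8 → shelf 1  [load 36/37]
  8 → shelf 2  [load 36/37]
  8 → shelf 3  [load 36/37]
  7 → shelf 5  [load 26/37]
  7 → shelf 5  [load 33/37]
5 shelves opened.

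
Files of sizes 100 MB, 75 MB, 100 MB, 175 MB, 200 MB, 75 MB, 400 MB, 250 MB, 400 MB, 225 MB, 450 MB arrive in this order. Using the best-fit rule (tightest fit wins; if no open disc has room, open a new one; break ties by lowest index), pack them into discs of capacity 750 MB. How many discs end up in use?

4

  100 → disc 1 (new)  [load 100/750]
  75 → disc 1  [load 175/750]
  100 → disc 1  [load 275/750]
  175 → disc 1  [load 450/750]
  200 → disc 1  [load 650/750]
  75 → disc 1  [load 725/750]
  400 → disc 2 (new)  [load 400/750]
  250 → disc 2  [load 650/750]
  400 → disc 3 (new)  [load 400/750]
  225 → disc 3  [load 625/750]
  450 → disc 4 (new)  [load 450/750]
4 discs opened.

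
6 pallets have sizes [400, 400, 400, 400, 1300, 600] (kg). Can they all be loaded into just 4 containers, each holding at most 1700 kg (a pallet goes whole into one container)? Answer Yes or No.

A valid assignment using 3 containers:
  container 1: 1300 + 400 = 1700
  container 2: 600 + 400 + 400 = 1400
  container 3: 400 = 400
That uses only 3 ≤ 4, so 4 containers are enough.

Yes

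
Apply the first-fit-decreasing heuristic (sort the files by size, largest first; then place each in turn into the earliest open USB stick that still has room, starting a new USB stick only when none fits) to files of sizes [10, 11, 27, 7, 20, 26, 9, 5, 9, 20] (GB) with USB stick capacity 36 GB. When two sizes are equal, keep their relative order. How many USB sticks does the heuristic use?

Sorted descending: 27, 26, 20, 20, 11, 10, 9, 9, 7, 5.
  27 → USB stick 1 (new)  [load 27/36]
  26 → USB stick 2 (new)  [load 26/36]
  20 → USB stick 3 (new)  [load 20/36]
  20 → USB stick 4 (new)  [load 20/36]
  11 → USB stick 3  [load 31/36]
  10 → USB stick 2  [load 36/36]
  9 → USB stick 1  [load 36/36]
  9 → USB stick 4  [load 29/36]
  7 → USB stick 4  [load 36/36]
  5 → USB stick 3  [load 36/36]
4 USB sticks opened.

4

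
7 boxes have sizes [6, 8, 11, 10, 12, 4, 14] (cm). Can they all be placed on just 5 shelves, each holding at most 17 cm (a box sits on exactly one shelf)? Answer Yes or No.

A valid assignment using 5 shelves:
  shelf 1: 14 = 14
  shelf 2: 12 + 4 = 16
  shelf 3: 11 + 6 = 17
  shelf 4: 10 = 10
  shelf 5: 8 = 8
Every load is within 17 cm, so 5 shelves suffice.

Yes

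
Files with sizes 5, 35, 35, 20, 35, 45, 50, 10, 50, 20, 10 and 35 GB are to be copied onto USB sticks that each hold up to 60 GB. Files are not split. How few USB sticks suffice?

7

Total = 50 + 50 + 45 + 35 + 35 + 35 + 35 + 20 + 20 + 10 + 10 + 5 = 350 GB.
Lower bound: ⌈350/60⌉ = 6 USB sticks.
Also, 7 files each exceed 30 GB, and no two of those can share a USB stick, so at least 7 USB sticks are needed.
A packing using 7 USB sticks:
  USB stick 1: 50 + 10 = 60
  USB stick 2: 50 + 10 = 60
  USB stick 3: 45 + 5 = 50
  USB stick 4: 35 + 20 = 55
  USB stick 5: 35 + 20 = 55
  USB stick 6: 35 = 35
  USB stick 7: 35 = 35
This matches the lower bound, so 7 is optimal.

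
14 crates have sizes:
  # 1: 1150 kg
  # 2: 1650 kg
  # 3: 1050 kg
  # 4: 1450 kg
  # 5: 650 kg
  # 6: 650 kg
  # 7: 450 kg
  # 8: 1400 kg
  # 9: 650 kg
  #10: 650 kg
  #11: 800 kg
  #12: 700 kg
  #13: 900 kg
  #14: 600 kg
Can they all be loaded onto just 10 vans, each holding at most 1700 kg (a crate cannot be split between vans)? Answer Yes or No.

Yes

A valid assignment using 9 vans:
  van 1: 1650 = 1650
  van 2: 1450 = 1450
  van 3: 1400 = 1400
  van 4: 1150 + 450 = 1600
  van 5: 1050 + 650 = 1700
  van 6: 900 + 800 = 1700
  van 7: 700 + 650 = 1350
  van 8: 650 + 650 = 1300
  van 9: 600 = 600
That uses only 9 ≤ 10, so 10 vans are enough.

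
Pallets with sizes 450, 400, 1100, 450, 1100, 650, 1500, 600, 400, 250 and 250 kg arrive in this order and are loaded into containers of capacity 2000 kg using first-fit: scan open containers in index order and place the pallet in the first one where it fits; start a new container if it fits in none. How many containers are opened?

4

  450 → container 1 (new)  [load 450/2000]
  400 → container 1  [load 850/2000]
  1100 → container 1  [load 1950/2000]
  450 → container 2 (new)  [load 450/2000]
  1100 → container 2  [load 1550/2000]
  650 → container 3 (new)  [load 650/2000]
  1500 → container 4 (new)  [load 1500/2000]
  600 → container 3  [load 1250/2000]
  400 → container 2  [load 1950/2000]
  250 → container 3  [load 1500/2000]
  250 → container 3  [load 1750/2000]
4 containers opened.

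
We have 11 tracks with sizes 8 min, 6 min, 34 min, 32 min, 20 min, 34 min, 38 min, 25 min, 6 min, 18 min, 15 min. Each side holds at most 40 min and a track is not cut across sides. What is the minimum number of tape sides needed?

6

Total = 38 + 34 + 34 + 32 + 25 + 20 + 18 + 15 + 8 + 6 + 6 = 236 min.
Lower bound: ⌈236/40⌉ = 6 tape sides.
A packing using 6 tape sides:
  side 1: 38 = 38
  side 2: 34 + 6 = 40
  side 3: 34 + 6 = 40
  side 4: 32 + 8 = 40
  side 5: 25 + 15 = 40
  side 6: 20 + 18 = 38
This matches the lower bound, so 6 is optimal.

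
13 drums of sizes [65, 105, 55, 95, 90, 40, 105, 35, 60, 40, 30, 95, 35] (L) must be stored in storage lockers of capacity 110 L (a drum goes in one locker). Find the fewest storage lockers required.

9

Total = 105 + 105 + 95 + 95 + 90 + 65 + 60 + 55 + 40 + 40 + 35 + 35 + 30 = 850 L.
Lower bound: ⌈850/110⌉ = 8 storage lockers.
A packing using 9 storage lockers:
  locker 1: 105 = 105
  locker 2: 105 = 105
  locker 3: 95 = 95
  locker 4: 95 = 95
  locker 5: 90 = 90
  locker 6: 65 + 40 = 105
  locker 7: 60 + 40 = 100
  locker 8: 55 + 35 = 90
  locker 9: 35 + 30 = 65
No arrangement into 8 storage lockers stays within capacity, so 9 is optimal.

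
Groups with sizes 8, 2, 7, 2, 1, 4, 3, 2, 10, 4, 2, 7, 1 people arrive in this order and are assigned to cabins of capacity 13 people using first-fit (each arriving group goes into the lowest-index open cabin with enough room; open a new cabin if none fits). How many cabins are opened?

  8 → cabin 1 (new)  [load 8/13]
  2 → cabin 1  [load 10/13]
  7 → cabin 2 (new)  [load 7/13]
  2 → cabin 1  [load 12/13]
  1 → cabin 1  [load 13/13]
  4 → cabin 2  [load 11/13]
  3 → cabin 3 (new)  [load 3/13]
  2 → cabin 2  [load 13/13]
  10 → cabin 3  [load 13/13]
  4 → cabin 4 (new)  [load 4/13]
  2 → cabin 4  [load 6/13]
  7 → cabin 4  [load 13/13]
  1 → cabin 5 (new)  [load 1/13]
5 cabins opened.

5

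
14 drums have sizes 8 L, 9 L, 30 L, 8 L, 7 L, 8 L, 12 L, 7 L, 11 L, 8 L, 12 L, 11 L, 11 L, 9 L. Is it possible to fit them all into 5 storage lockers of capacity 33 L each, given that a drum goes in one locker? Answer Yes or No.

Yes

A valid assignment using 5 storage lockers:
  locker 1: 30 = 30
  locker 2: 12 + 12 + 9 = 33
  locker 3: 11 + 11 + 11 = 33
  locker 4: 9 + 8 + 8 + 8 = 33
  locker 5: 8 + 7 + 7 = 22
Every load is within 33 L, so 5 storage lockers suffice.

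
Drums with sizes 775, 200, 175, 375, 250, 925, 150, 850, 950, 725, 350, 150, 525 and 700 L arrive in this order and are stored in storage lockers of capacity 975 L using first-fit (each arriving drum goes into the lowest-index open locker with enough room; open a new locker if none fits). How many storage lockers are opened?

  775 → locker 1 (new)  [load 775/975]
  200 → locker 1  [load 975/975]
  175 → locker 2 (new)  [load 175/975]
  375 → locker 2  [load 550/975]
  250 → locker 2  [load 800/975]
  925 → locker 3 (new)  [load 925/975]
  150 → locker 2  [load 950/975]
  850 → locker 4 (new)  [load 850/975]
  950 → locker 5 (new)  [load 950/975]
  725 → locker 6 (new)  [load 725/975]
  350 → locker 7 (new)  [load 350/975]
  150 → locker 6  [load 875/975]
  525 → locker 7  [load 875/975]
  700 → locker 8 (new)  [load 700/975]
8 storage lockers opened.

8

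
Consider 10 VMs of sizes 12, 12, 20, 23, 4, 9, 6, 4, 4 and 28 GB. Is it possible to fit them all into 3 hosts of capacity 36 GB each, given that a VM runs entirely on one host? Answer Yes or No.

No

Total = 122 GB; ⌈122/36⌉ = 4.
At least 4 hosts are required, but only 3 are allowed.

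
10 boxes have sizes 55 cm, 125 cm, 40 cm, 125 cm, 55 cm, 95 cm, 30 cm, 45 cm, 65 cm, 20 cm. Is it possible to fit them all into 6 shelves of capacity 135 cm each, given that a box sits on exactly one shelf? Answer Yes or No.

A valid assignment using 6 shelves:
  shelf 1: 125 = 125
  shelf 2: 125 = 125
  shelf 3: 95 + 40 = 135
  shelf 4: 65 + 55 = 120
  shelf 5: 55 + 45 + 30 = 130
  shelf 6: 20 = 20
Every load is within 135 cm, so 6 shelves suffice.

Yes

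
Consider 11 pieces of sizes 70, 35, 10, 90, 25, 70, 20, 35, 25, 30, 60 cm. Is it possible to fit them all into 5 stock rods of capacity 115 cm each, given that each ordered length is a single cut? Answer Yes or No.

Yes

A valid assignment using 5 stock rods:
  stock rod 1: 90 + 25 = 115
  stock rod 2: 70 + 35 + 10 = 115
  stock rod 3: 70 + 35 = 105
  stock rod 4: 60 + 30 + 25 = 115
  stock rod 5: 20 = 20
Every load is within 115 cm, so 5 stock rods suffice.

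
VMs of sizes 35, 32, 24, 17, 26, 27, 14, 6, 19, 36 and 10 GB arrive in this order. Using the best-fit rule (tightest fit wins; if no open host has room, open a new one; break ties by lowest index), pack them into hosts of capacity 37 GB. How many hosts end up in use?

8

  35 → host 1 (new)  [load 35/37]
  32 → host 2 (new)  [load 32/37]
  24 → host 3 (new)  [load 24/37]
  17 → host 4 (new)  [load 17/37]
  26 → host 5 (new)  [load 26/37]
  27 → host 6 (new)  [load 27/37]
  14 → host 4  [load 31/37]
  6 → host 4  [load 37/37]
  19 → host 7 (new)  [load 19/37]
  36 → host 8 (new)  [load 36/37]
  10 → host 6  [load 37/37]
8 hosts opened.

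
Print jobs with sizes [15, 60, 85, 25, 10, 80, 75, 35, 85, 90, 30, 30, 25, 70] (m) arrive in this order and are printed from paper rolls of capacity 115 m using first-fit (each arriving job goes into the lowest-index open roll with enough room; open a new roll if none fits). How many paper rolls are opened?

7

  15 → roll 1 (new)  [load 15/115]
  60 → roll 1  [load 75/115]
  85 → roll 2 (new)  [load 85/115]
  25 → roll 1  [load 100/115]
  10 → roll 1  [load 110/115]
  80 → roll 3 (new)  [load 80/115]
  75 → roll 4 (new)  [load 75/115]
  35 → roll 3  [load 115/115]
  85 → roll 5 (new)  [load 85/115]
  90 → roll 6 (new)  [load 90/115]
  30 → roll 2  [load 115/115]
  30 → roll 4  [load 105/115]
  25 → roll 5  [load 110/115]
  70 → roll 7 (new)  [load 70/115]
7 paper rolls opened.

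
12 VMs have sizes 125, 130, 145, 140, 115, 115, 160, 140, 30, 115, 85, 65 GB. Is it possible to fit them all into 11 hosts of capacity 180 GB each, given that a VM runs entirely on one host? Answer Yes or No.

A valid assignment using 10 hosts:
  host 1: 160 = 160
  host 2: 145 + 30 = 175
  host 3: 140 = 140
  host 4: 140 = 140
  host 5: 130 = 130
  host 6: 125 = 125
  host 7: 115 + 65 = 180
  host 8: 115 = 115
  host 9: 115 = 115
  host 10: 85 = 85
That uses only 10 ≤ 11, so 11 hosts are enough.

Yes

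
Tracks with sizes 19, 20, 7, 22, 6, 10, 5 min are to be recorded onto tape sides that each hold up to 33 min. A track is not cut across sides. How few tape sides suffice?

3

Total = 22 + 20 + 19 + 10 + 7 + 6 + 5 = 89 min.
Lower bound: ⌈89/33⌉ = 3 tape sides.
A packing using 3 tape sides:
  side 1: 22 + 10 = 32
  side 2: 20 + 7 + 6 = 33
  side 3: 19 + 5 = 24
This matches the lower bound, so 3 is optimal.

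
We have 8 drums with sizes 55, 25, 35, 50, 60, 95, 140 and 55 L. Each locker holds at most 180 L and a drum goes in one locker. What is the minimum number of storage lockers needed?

3

Total = 140 + 95 + 60 + 55 + 55 + 50 + 35 + 25 = 515 L.
Lower bound: ⌈515/180⌉ = 3 storage lockers.
A packing using 3 storage lockers:
  locker 1: 140 + 35 = 175
  locker 2: 95 + 60 + 25 = 180
  locker 3: 55 + 55 + 50 = 160
This matches the lower bound, so 3 is optimal.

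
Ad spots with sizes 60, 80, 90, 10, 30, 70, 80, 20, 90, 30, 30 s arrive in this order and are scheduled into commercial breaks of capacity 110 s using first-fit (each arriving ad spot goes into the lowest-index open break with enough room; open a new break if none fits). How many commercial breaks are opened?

  60 → break 1 (new)  [load 60/110]
  80 → break 2 (new)  [load 80/110]
  90 → break 3 (new)  [load 90/110]
  10 → break 1  [load 70/110]
  30 → break 1  [load 100/110]
  70 → break 4 (new)  [load 70/110]
  80 → break 5 (new)  [load 80/110]
  20 → break 2  [load 100/110]
  90 → break 6 (new)  [load 90/110]
  30 → break 4  [load 100/110]
  30 → break 5  [load 110/110]
6 commercial breaks opened.

6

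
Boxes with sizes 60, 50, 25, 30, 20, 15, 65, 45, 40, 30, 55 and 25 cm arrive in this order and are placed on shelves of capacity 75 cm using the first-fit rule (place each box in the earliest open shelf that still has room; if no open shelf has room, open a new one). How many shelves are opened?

7

  60 → shelf 1 (new)  [load 60/75]
  50 → shelf 2 (new)  [load 50/75]
  25 → shelf 2  [load 75/75]
  30 → shelf 3 (new)  [load 30/75]
  20 → shelf 3  [load 50/75]
  15 → shelf 1  [load 75/75]
  65 → shelf 4 (new)  [load 65/75]
  45 → shelf 5 (new)  [load 45/75]
  40 → shelf 6 (new)  [load 40/75]
  30 → shelf 5  [load 75/75]
  55 → shelf 7 (new)  [load 55/75]
  25 → shelf 3  [load 75/75]
7 shelves opened.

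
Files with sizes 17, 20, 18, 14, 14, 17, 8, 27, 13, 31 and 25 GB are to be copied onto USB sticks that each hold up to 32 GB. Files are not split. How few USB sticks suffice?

Total = 31 + 27 + 25 + 20 + 18 + 17 + 17 + 14 + 14 + 13 + 8 = 204 GB.
Lower bound: ⌈204/32⌉ = 7 USB sticks.
A packing using 7 USB sticks:
  USB stick 1: 31 = 31
  USB stick 2: 27 = 27
  USB stick 3: 25 = 25
  USB stick 4: 20 + 8 = 28
  USB stick 5: 18 + 14 = 32
  USB stick 6: 17 + 14 = 31
  USB stick 7: 17 + 13 = 30
This matches the lower bound, so 7 is optimal.

7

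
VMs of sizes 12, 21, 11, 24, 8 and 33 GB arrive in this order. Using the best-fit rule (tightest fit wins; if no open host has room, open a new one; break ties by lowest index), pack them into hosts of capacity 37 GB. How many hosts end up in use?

4

  12 → host 1 (new)  [load 12/37]
  21 → host 1  [load 33/37]
  11 → host 2 (new)  [load 11/37]
  24 → host 2  [load 35/37]
  8 → host 3 (new)  [load 8/37]
  33 → host 4 (new)  [load 33/37]
4 hosts opened.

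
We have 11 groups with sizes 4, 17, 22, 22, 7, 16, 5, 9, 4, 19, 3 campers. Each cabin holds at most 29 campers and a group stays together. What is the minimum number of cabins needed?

5

Total = 22 + 22 + 19 + 17 + 16 + 9 + 7 + 5 + 4 + 4 + 3 = 128 campers.
Lower bound: ⌈128/29⌉ = 5 cabins.
A packing using 5 cabins:
  cabin 1: 22 + 7 = 29
  cabin 2: 22 + 5 = 27
  cabin 3: 19 + 9 = 28
  cabin 4: 17 + 4 + 4 + 3 = 28
  cabin 5: 16 = 16
This matches the lower bound, so 5 is optimal.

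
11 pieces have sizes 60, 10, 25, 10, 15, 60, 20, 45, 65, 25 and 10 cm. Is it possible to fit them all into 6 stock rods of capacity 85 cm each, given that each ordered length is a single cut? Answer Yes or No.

Yes

A valid assignment using 5 stock rods:
  stock rod 1: 65 + 20 = 85
  stock rod 2: 60 + 25 = 85
  stock rod 3: 60 + 25 = 85
  stock rod 4: 45 + 15 + 10 + 10 = 80
  stock rod 5: 10 = 10
That uses only 5 ≤ 6, so 6 stock rods are enough.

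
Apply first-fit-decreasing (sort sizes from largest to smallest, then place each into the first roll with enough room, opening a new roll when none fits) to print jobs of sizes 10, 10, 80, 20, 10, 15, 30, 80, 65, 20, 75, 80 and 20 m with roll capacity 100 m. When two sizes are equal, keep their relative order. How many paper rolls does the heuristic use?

Sorted descending: 80, 80, 80, 75, 65, 30, 20, 20, 20, 15, 10, 10, 10.
  80 → roll 1 (new)  [load 80/100]
  80 → roll 2 (new)  [load 80/100]
  80 → roll 3 (new)  [load 80/100]
  75 → roll 4 (new)  [load 75/100]
  65 → roll 5 (new)  [load 65/100]
  30 → roll 5  [load 95/100]
  20 → roll 1  [load 100/100]
  20 → roll 2  [load 100/100]
  20 → roll 3  [load 100/100]
  15 → roll 4  [load 90/100]
  10 → roll 4  [load 100/100]
  10 → roll 6 (new)  [load 10/100]
  10 → roll 6  [load 20/100]
6 paper rolls opened.

6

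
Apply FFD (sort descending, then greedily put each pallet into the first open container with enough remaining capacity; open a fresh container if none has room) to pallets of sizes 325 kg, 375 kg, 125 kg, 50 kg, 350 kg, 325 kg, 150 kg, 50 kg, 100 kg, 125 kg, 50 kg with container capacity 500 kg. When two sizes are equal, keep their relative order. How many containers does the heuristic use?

Sorted descending: 375, 350, 325, 325, 150, 125, 125, 100, 50, 50, 50.
  375 → container 1 (new)  [load 375/500]
  350 → container 2 (new)  [load 350/500]
  325 → container 3 (new)  [load 325/500]
  325 → container 4 (new)  [load 325/500]
  150 → container 2  [load 500/500]
  125 → container 1  [load 500/500]
  125 → container 3  [load 450/500]
  100 → container 4  [load 425/500]
  50 → container 3  [load 500/500]
  50 → container 4  [load 475/500]
  50 → container 5 (new)  [load 50/500]
5 containers opened.

5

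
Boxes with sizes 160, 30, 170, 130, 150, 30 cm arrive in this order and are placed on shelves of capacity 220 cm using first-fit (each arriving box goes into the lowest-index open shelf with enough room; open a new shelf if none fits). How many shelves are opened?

  160 → shelf 1 (new)  [load 160/220]
  30 → shelf 1  [load 190/220]
  170 → shelf 2 (new)  [load 170/220]
  130 → shelf 3 (new)  [load 130/220]
  150 → shelf 4 (new)  [load 150/220]
  30 → shelf 1  [load 220/220]
4 shelves opened.

4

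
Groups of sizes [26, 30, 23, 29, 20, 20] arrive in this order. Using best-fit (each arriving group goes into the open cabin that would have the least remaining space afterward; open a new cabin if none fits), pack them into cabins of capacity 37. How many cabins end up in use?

  26 → cabin 1 (new)  [load 26/37]
  30 → cabin 2 (new)  [load 30/37]
  23 → cabin 3 (new)  [load 23/37]
  29 → cabin 4 (new)  [load 29/37]
  20 → cabin 5 (new)  [load 20/37]
  20 → cabin 6 (new)  [load 20/37]
6 cabins opened.

6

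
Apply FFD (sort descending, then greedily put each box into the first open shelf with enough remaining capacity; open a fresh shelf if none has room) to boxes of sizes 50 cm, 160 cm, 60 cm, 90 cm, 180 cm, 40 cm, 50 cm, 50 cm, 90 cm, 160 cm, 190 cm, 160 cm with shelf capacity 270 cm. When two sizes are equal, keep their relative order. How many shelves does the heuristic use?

5

Sorted descending: 190, 180, 160, 160, 160, 90, 90, 60, 50, 50, 50, 40.
  190 → shelf 1 (new)  [load 190/270]
  180 → shelf 2 (new)  [load 180/270]
  160 → shelf 3 (new)  [load 160/270]
  160 → shelf 4 (new)  [load 160/270]
  160 → shelf 5 (new)  [load 160/270]
  90 → shelf 2  [load 270/270]
  90 → shelf 3  [load 250/270]
  60 → shelf 1  [load 250/270]
  50 → shelf 4  [load 210/270]
  50 → shelf 4  [load 260/270]
  50 → shelf 5  [load 210/270]
  40 → shelf 5  [load 250/270]
5 shelves opened.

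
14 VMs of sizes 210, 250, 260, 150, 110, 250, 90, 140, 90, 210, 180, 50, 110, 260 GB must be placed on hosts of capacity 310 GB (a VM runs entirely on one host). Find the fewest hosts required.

Total = 260 + 260 + 250 + 250 + 210 + 210 + 180 + 150 + 140 + 110 + 110 + 90 + 90 + 50 = 2360 GB.
Lower bound: ⌈2360/310⌉ = 8 hosts.
A packing using 9 hosts:
  host 1: 260 + 50 = 310
  host 2: 260 = 260
  host 3: 250 = 250
  host 4: 250 = 250
  host 5: 210 + 90 = 300
  host 6: 210 + 90 = 300
  host 7: 180 + 110 = 290
  host 8: 150 + 140 = 290
  host 9: 110 = 110
No arrangement into 8 hosts stays within capacity, so 9 is optimal.

9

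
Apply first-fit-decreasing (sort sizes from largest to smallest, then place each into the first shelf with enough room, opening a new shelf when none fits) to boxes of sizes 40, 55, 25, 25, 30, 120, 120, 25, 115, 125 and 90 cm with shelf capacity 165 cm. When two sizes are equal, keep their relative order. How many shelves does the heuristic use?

5

Sorted descending: 125, 120, 120, 115, 90, 55, 40, 30, 25, 25, 25.
  125 → shelf 1 (new)  [load 125/165]
  120 → shelf 2 (new)  [load 120/165]
  120 → shelf 3 (new)  [load 120/165]
  115 → shelf 4 (new)  [load 115/165]
  90 → shelf 5 (new)  [load 90/165]
  55 → shelf 5  [load 145/165]
  40 → shelf 1  [load 165/165]
  30 → shelf 2  [load 150/165]
  25 → shelf 3  [load 145/165]
  25 → shelf 4  [load 140/165]
  25 → shelf 4  [load 165/165]
5 shelves opened.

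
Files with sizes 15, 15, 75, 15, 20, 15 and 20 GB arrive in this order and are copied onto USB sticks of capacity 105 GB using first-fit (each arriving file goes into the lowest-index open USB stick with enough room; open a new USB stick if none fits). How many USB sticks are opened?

  15 → USB stick 1 (new)  [load 15/105]
  15 → USB stick 1  [load 30/105]
  75 → USB stick 1  [load 105/105]
  15 → USB stick 2 (new)  [load 15/105]
  20 → USB stick 2  [load 35/105]
  15 → USB stick 2  [load 50/105]
  20 → USB stick 2  [load 70/105]
2 USB sticks opened.

2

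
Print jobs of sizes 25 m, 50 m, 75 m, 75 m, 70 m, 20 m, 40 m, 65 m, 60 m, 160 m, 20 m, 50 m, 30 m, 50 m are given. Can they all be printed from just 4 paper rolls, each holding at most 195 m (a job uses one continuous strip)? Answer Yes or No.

Total = 790 m; ⌈790/195⌉ = 5.
At least 5 paper rolls are required, but only 4 are allowed.

No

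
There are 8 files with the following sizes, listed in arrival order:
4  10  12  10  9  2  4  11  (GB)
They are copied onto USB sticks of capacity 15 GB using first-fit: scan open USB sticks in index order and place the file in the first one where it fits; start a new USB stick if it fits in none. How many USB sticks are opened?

5

  4 → USB stick 1 (new)  [load 4/15]
  10 → USB stick 1  [load 14/15]
  12 → USB stick 2 (new)  [load 12/15]
  10 → USB stick 3 (new)  [load 10/15]
  9 → USB stick 4 (new)  [load 9/15]
  2 → USB stick 2  [load 14/15]
  4 → USB stick 3  [load 14/15]
  11 → USB stick 5 (new)  [load 11/15]
5 USB sticks opened.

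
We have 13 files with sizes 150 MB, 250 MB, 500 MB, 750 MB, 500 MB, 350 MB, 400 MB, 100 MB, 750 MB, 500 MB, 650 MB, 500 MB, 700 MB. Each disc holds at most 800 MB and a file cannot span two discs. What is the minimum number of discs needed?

9

Total = 750 + 750 + 700 + 650 + 500 + 500 + 500 + 500 + 400 + 350 + 250 + 150 + 100 = 6100 MB.
Lower bound: ⌈6100/800⌉ = 8 discs.
A packing using 9 discs:
  disc 1: 750 = 750
  disc 2: 750 = 750
  disc 3: 700 + 100 = 800
  disc 4: 650 + 150 = 800
  disc 5: 500 + 250 = 750
  disc 6: 500 = 500
  disc 7: 500 = 500
  disc 8: 500 = 500
  disc 9: 400 + 350 = 750
No arrangement into 8 discs stays within capacity, so 9 is optimal.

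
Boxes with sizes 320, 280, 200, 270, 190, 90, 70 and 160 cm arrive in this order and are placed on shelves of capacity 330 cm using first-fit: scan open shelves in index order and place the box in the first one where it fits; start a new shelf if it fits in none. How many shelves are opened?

  320 → shelf 1 (new)  [load 320/330]
  280 → shelf 2 (new)  [load 280/330]
  200 → shelf 3 (new)  [load 200/330]
  270 → shelf 4 (new)  [load 270/330]
  190 → shelf 5 (new)  [load 190/330]
  90 → shelf 3  [load 290/330]
  70 → shelf 5  [load 260/330]
  160 → shelf 6 (new)  [load 160/330]
6 shelves opened.

6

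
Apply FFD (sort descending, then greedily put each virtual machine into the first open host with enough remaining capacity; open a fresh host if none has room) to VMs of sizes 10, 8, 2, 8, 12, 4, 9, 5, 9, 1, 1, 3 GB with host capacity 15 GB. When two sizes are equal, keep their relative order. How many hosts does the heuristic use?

6

Sorted descending: 12, 10, 9, 9, 8, 8, 5, 4, 3, 2, 1, 1.
  12 → host 1 (new)  [load 12/15]
  10 → host 2 (new)  [load 10/15]
  9 → host 3 (new)  [load 9/15]
  9 → host 4 (new)  [load 9/15]
  8 → host 5 (new)  [load 8/15]
  8 → host 6 (new)  [load 8/15]
  5 → host 2  [load 15/15]
  4 → host 3  [load 13/15]
  3 → host 1  [load 15/15]
  2 → host 3  [load 15/15]
  1 → host 4  [load 10/15]
  1 → host 4  [load 11/15]
6 hosts opened.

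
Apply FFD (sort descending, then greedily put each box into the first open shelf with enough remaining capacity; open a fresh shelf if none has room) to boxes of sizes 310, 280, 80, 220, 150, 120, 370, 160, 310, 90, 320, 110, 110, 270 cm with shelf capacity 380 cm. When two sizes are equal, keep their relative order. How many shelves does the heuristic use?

9

Sorted descending: 370, 320, 310, 310, 280, 270, 220, 160, 150, 120, 110, 110, 90, 80.
  370 → shelf 1 (new)  [load 370/380]
  320 → shelf 2 (new)  [load 320/380]
  310 → shelf 3 (new)  [load 310/380]
  310 → shelf 4 (new)  [load 310/380]
  280 → shelf 5 (new)  [load 280/380]
  270 → shelf 6 (new)  [load 270/380]
  220 → shelf 7 (new)  [load 220/380]
  160 → shelf 7  [load 380/380]
  150 → shelf 8 (new)  [load 150/380]
  120 → shelf 8  [load 270/380]
  110 → shelf 6  [load 380/380]
  110 → shelf 8  [load 380/380]
  90 → shelf 5  [load 370/380]
  80 → shelf 9 (new)  [load 80/380]
9 shelves opened.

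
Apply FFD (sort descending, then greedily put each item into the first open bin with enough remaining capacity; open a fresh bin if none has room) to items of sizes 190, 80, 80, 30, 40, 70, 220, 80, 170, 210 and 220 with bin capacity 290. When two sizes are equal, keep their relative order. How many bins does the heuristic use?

Sorted descending: 220, 220, 210, 190, 170, 80, 80, 80, 70, 40, 30.
  220 → bin 1 (new)  [load 220/290]
  220 → bin 2 (new)  [load 220/290]
  210 → bin 3 (new)  [load 210/290]
  190 → bin 4 (new)  [load 190/290]
  170 → bin 5 (new)  [load 170/290]
  80 → bin 3  [load 290/290]
  80 → bin 4  [load 270/290]
  80 → bin 5  [load 250/290]
  70 → bin 1  [load 290/290]
  40 → bin 2  [load 260/290]
  30 → bin 2  [load 290/290]
5 bins opened.

5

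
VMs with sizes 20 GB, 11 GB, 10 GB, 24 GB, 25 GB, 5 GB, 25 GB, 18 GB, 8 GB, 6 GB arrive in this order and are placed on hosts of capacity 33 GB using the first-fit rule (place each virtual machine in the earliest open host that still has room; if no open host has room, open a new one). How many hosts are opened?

  20 → host 1 (new)  [load 20/33]
  11 → host 1  [load 31/33]
  10 → host 2 (new)  [load 10/33]
  24 → host 3 (new)  [load 24/33]
  25 → host 4 (new)  [load 25/33]
  5 → host 2  [load 15/33]
  25 → host 5 (new)  [load 25/33]
  18 → host 2  [load 33/33]
  8 → host 3  [load 32/33]
  6 → host 4  [load 31/33]
5 hosts opened.

5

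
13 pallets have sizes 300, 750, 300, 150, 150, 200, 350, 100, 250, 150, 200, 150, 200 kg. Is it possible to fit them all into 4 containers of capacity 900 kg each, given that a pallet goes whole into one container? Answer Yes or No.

A valid assignment using 4 containers:
  container 1: 750 + 150 = 900
  container 2: 350 + 300 + 250 = 900
  container 3: 300 + 200 + 200 + 200 = 900
  container 4: 150 + 150 + 150 + 100 = 550
Every load is within 900 kg, so 4 containers suffice.

Yes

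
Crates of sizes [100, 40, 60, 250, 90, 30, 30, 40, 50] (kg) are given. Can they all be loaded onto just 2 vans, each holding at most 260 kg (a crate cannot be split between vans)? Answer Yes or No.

Total = 690 kg; ⌈690/260⌉ = 3.
At least 3 vans are required, but only 2 are allowed.

No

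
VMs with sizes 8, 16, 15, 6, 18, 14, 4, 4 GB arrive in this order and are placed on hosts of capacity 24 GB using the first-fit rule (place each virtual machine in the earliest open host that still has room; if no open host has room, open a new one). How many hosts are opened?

4

  8 → host 1 (new)  [load 8/24]
  16 → host 1  [load 24/24]
  15 → host 2 (new)  [load 15/24]
  6 → host 2  [load 21/24]
  18 → host 3 (new)  [load 18/24]
  14 → host 4 (new)  [load 14/24]
  4 → host 3  [load 22/24]
  4 → host 4  [load 18/24]
4 hosts opened.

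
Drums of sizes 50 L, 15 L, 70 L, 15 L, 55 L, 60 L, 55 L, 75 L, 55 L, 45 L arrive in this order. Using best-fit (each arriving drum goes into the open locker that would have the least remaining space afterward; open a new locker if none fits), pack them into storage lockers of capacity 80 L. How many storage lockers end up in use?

8

  50 → locker 1 (new)  [load 50/80]
  15 → locker 1  [load 65/80]
  70 → locker 2 (new)  [load 70/80]
  15 → locker 1  [load 80/80]
  55 → locker 3 (new)  [load 55/80]
  60 → locker 4 (new)  [load 60/80]
  55 → locker 5 (new)  [load 55/80]
  75 → locker 6 (new)  [load 75/80]
  55 → locker 7 (new)  [load 55/80]
  45 → locker 8 (new)  [load 45/80]
8 storage lockers opened.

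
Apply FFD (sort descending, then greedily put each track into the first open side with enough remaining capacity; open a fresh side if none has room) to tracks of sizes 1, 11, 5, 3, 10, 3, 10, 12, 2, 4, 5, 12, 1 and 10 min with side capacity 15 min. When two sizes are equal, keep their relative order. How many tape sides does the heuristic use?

6

Sorted descending: 12, 12, 11, 10, 10, 10, 5, 5, 4, 3, 3, 2, 1, 1.
  12 → side 1 (new)  [load 12/15]
  12 → side 2 (new)  [load 12/15]
  11 → side 3 (new)  [load 11/15]
  10 → side 4 (new)  [load 10/15]
  10 → side 5 (new)  [load 10/15]
  10 → side 6 (new)  [load 10/15]
  5 → side 4  [load 15/15]
  5 → side 5  [load 15/15]
  4 → side 3  [load 15/15]
  3 → side 1  [load 15/15]
  3 → side 2  [load 15/15]
  2 → side 6  [load 12/15]
  1 → side 6  [load 13/15]
  1 → side 6  [load 14/15]
6 tape sides opened.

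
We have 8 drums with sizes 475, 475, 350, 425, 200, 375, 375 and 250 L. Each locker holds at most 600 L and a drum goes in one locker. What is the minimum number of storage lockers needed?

Total = 475 + 475 + 425 + 375 + 375 + 350 + 250 + 200 = 2925 L.
Lower bound: ⌈2925/600⌉ = 5 storage lockers.
Also, 6 drums each exceed 300 L, and no two of those can share a locker, so at least 6 storage lockers are needed.
A packing using 6 storage lockers:
  locker 1: 475 = 475
  locker 2: 475 = 475
  locker 3: 425 = 425
  locker 4: 375 + 200 = 575
  locker 5: 375 = 375
  locker 6: 350 + 250 = 600
This matches the lower bound, so 6 is optimal.

6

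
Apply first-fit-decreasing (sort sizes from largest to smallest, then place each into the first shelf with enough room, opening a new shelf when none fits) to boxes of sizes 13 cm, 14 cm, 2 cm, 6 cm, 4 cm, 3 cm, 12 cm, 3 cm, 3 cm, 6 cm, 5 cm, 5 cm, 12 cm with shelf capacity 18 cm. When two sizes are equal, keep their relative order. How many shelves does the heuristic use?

Sorted descending: 14, 13, 12, 12, 6, 6, 5, 5, 4, 3, 3, 3, 2.
  14 → shelf 1 (new)  [load 14/18]
  13 → shelf 2 (new)  [load 13/18]
  12 → shelf 3 (new)  [load 12/18]
  12 → shelf 4 (new)  [load 12/18]
  6 → shelf 3  [load 18/18]
  6 → shelf 4  [load 18/18]
  5 → shelf 2  [load 18/18]
  5 → shelf 5 (new)  [load 5/18]
  4 → shelf 1  [load 18/18]
  3 → shelf 5  [load 8/18]
  3 → shelf 5  [load 11/18]
  3 → shelf 5  [load 14/18]
  2 → shelf 5  [load 16/18]
5 shelves opened.

5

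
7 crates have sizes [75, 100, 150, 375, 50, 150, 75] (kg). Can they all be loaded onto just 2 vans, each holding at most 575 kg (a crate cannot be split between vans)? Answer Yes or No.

A valid assignment using 2 vans:
  van 1: 375 + 150 + 50 = 575
  van 2: 150 + 100 + 75 + 75 = 400
Every load is within 575 kg, so 2 vans suffice.

Yes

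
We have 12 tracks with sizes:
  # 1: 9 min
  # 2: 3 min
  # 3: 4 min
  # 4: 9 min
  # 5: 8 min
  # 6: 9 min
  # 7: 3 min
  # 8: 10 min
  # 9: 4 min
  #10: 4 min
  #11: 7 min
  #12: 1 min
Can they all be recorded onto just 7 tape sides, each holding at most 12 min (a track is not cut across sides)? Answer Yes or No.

Yes

A valid assignment using 7 tape sides:
  side 1: 10 + 1 = 11
  side 2: 9 + 3 = 12
  side 3: 9 + 3 = 12
  side 4: 9 = 9
  side 5: 8 + 4 = 12
  side 6: 7 + 4 = 11
  side 7: 4 = 4
Every load is within 12 min, so 7 tape sides suffice.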